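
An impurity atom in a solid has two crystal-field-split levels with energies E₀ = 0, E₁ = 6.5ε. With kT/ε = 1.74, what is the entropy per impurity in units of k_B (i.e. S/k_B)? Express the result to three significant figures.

Eᵢ/kT = 0, 3.7356.
Z = Σ e^(−Eᵢ/kT) = e^(−0) + e^(−3.7356) = 1.0000 + 0.023859 = 1.0239.
⟨E⟩ = Σ EᵢPᵢ = 0.15146 ε.
S/k_B = ln Z + ⟨E⟩/kT = ln(1.0239) + 0.15146/1.74 = 0.023619 + 0.087046 = 0.111.

0.111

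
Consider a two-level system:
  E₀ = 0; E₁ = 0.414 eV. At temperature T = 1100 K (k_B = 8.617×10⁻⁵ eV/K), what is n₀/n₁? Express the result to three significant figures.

78.9

k_BT = 8.617×10⁻⁵ × 1100 K = 0.094787 eV.
n₀/n₁ = exp[−(E₀−E₁)/kT] = exp(−(-0.414 eV)/(0.094787 eV)) = exp(4.3677) = 78.9.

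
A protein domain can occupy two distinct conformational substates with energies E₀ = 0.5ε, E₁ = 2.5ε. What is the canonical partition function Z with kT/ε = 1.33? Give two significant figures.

Eᵢ/kT = 0.3759, 1.880.
Z = Σ e^(−Eᵢ/kT) = e^(−0.3759) + e^(−1.880) = 0.6867 + 0.1526 = 0.8393.

Z = 0.84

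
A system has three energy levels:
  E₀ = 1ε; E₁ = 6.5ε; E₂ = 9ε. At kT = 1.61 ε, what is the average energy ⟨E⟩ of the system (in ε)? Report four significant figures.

1.227 ε

Eᵢ/kT = 0.621118, 4.03727, 5.59006.
Z = Σ e^(−Eᵢ/kT) = e^(−0.621118) + e^(−4.03727) + e^(−5.59006) = 0.537343 + 0.0176456 + 0.00373480 = 0.558723.
⟨E⟩ = Σ Eᵢ e^(−Eᵢ/kT) / Z = (1·0.537343 + 6.5·0.0176456 + 9·0.00373480) / 0.558723 = 1.227 ε.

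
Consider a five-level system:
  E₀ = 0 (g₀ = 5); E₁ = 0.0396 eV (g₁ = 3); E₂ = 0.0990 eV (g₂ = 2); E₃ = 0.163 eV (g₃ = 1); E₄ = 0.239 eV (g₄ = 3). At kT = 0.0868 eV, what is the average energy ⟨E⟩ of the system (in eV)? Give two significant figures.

0.027 eV

Eᵢ/kT = 0, 0.4562, 1.141, 1.878, 2.753.
Z = Σ gᵢe^(−Eᵢ/kT) = 5·e^(−0) + 3·e^(−0.4562) + 2·e^(−1.141) + 1·e^(−1.878) + 3·e^(−2.753) = 5.000 + 1.901 + 0.6390 + 0.1529 + 0.1912 = 7.884.
⟨E⟩ = Σ Eᵢ gᵢe^(−Eᵢ/kT) / Z = (0·5.000 + 0.0396·1.901 + 0.0990·0.6390 + 0.163·0.1529 + 0.239·0.1912) / 7.884 = 0.027 eV.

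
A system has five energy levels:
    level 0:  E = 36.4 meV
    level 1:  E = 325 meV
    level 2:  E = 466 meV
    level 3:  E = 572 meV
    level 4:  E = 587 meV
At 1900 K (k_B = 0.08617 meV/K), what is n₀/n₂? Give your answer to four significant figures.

13.79

k_BT = 0.08617 × 1900 K = 163.723 meV.
n₀/n₂ = exp[−(E₀−E₂)/kT] = exp(−(-429.6 meV)/(163.723 meV)) = exp(2.62394) = 13.79.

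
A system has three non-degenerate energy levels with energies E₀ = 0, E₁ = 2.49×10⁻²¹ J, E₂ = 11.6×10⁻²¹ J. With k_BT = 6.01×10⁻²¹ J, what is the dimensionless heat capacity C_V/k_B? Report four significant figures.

0.2681

Eᵢ/kT = 0, 0.414309, 1.93012.
Z = Σ e^(−Eᵢ/kT) = e^(−0) + e^(−0.414309) + e^(−1.93012) = 1.00000 + 0.660797 + 0.145131 = 1.80593.
⟨E⟩ = 1.84332, ⟨E²⟩ = 13.0824.
C_V/k_B = (⟨E²⟩ − ⟨E⟩²)/(kT)² = (13.0824 − 3.39783)/36.1201 = 0.2681.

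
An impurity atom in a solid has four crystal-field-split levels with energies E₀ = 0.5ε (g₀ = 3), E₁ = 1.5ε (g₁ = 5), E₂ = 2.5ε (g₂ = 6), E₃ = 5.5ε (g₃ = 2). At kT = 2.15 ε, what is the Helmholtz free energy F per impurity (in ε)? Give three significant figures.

Eᵢ/kT = 0.23256, 0.69767, 1.1628, 2.5581.
Z = Σ gᵢe^(−Eᵢ/kT) = 3·e^(−0.23256) + 5·e^(−0.69767) + 6·e^(−1.1628) + 2·e^(−2.5581) = 2.3775 + 2.4887 + 1.8757 + 0.15490 = 6.8968.
F = −kT ln Z = −2.15 × ln(6.8968) = −2.15 × 1.9311 = -4.15 ε.

-4.15 ε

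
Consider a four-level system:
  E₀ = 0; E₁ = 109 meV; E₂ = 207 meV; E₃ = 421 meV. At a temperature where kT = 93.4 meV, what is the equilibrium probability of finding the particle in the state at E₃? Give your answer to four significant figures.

Eᵢ/kT = 0, 1.16702, 2.21627, 4.50749.
Z = Σ e^(−Eᵢ/kT) = e^(−0) + e^(−1.16702) + e^(−2.21627) + e^(−4.50749) = 1.00000 + 0.311293 + 0.109015 + 0.0110261 = 1.43133.
P₃ = e^(−E₃/kT) / Z = 0.0110261/1.43133 = 0.007703.

0.007703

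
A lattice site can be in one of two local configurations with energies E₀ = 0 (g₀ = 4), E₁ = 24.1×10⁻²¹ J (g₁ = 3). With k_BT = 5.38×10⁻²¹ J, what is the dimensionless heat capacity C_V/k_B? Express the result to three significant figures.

0.168

Eᵢ/kT = 0, 4.4796.
Z = Σ gᵢe^(−Eᵢ/kT) = 4·e^(−0) + 3·e^(−4.4796) = 4.0000 + 0.034014 = 4.0340.
⟨E⟩ = 0.20321, ⟨E²⟩ = 4.8973.
C_V/k_B = (⟨E²⟩ − ⟨E⟩²)/(kT)² = (4.8973 − 0.041294)/28.944 = 0.168.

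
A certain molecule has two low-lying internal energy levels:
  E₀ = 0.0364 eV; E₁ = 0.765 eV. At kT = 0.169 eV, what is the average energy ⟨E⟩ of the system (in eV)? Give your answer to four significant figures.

Eᵢ/kT = 0.215385, 4.52663.
Z = Σ e^(−Eᵢ/kT) = e^(−0.215385) + e^(−4.52663) = 0.806231 + 0.0108171 = 0.817048.
⟨E⟩ = Σ Eᵢ e^(−Eᵢ/kT) / Z = (0.0364·0.806231 + 0.765·0.0108171) / 0.817048 = 0.04605 eV.

0.04605 eV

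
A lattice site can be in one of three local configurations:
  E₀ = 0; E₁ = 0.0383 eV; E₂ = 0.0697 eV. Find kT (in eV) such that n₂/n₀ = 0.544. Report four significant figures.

n₂/n₀ = exp[−(E₂−E₀)/kT] = 0.544.
⇒ (E₂−E₀)/kT = ln(1/0.544) = ln(1.83824) = 0.608809.
kT = 0.0697 eV / 0.608809 = 0.1145 eV.

0.1145 eV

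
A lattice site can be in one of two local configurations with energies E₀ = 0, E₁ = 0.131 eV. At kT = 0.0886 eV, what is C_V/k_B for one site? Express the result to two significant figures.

0.33

Eᵢ/kT = 0, 1.479.
Z = Σ e^(−Eᵢ/kT) = e^(−0) + e^(−1.479) = 1.000 + 0.2279 = 1.228.
⟨E⟩ = 0.02431 eV, ⟨E²⟩ = 0.003185 eV².
C_V/k_B = (⟨E²⟩ − ⟨E⟩²)/(kT)² = (0.003185 − 0.0005910)/0.007850 = 0.33.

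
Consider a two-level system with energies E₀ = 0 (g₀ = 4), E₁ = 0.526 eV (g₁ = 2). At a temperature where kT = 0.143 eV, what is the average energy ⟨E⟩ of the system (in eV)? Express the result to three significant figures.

0.00656 eV

Eᵢ/kT = 0, 3.6783.
Z = Σ gᵢe^(−Eᵢ/kT) = 4·e^(−0) + 2·e^(−3.6783) = 4.0000 + 0.050532 = 4.0505.
⟨E⟩ = Σ Eᵢ gᵢe^(−Eᵢ/kT) / Z = (0·4.0000 + 0.526·0.050532) / 4.0505 = 0.00656 eV.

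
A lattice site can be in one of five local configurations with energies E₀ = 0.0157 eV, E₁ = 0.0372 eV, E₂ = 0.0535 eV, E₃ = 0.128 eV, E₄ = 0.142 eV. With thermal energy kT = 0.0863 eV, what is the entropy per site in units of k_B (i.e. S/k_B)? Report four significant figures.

1.474

Eᵢ/kT = 0.181924, 0.431054, 0.619930, 1.48320, 1.64542.
Z = Σ e^(−Eᵢ/kT) = e^(−0.181924) + e^(−0.431054) + e^(−0.619930) + e^(−1.48320) + e^(−1.64542) = 0.833665 + 0.649824 + 0.537982 + 0.226910 + 0.192932 = 2.44131.
⟨E⟩ = Σ EᵢPᵢ = 0.0501718 eV.
S/k_B = ln Z + ⟨E⟩/kT = ln(2.44131) + 0.0501718/0.0863 = 0.892535 + 0.581365 = 1.474.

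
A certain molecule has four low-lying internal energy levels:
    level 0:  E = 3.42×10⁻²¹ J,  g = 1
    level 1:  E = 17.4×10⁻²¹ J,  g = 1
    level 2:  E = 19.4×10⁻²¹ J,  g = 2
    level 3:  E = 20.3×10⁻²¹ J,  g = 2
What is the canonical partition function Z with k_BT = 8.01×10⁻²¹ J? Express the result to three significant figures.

Eᵢ/kT = 0.42697, 2.1723, 2.4220, 2.5343.
Z = Σ gᵢe^(−Eᵢ/kT) = 1·e^(−0.42697) + 1·e^(−2.1723) + 2·e^(−2.4220) + 2·e^(−2.5343) = 0.65248 + 0.11392 + 0.17749 + 0.15863 = 1.1025.

Z = 1.10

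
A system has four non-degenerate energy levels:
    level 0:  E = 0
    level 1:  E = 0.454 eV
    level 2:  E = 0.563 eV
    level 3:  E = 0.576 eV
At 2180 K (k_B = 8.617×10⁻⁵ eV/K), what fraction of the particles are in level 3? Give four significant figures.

k_BT = 8.617×10⁻⁵ × 2180 K = 0.187851 eV.
Eᵢ/kT = 0, 2.41681, 2.99706, 3.06626.
Z = Σ e^(−Eᵢ/kT) = e^(−0) + e^(−2.41681) + e^(−2.99706) + e^(−3.06626) = 1.00000 + 0.0892057 + 0.0499337 + 0.0465951 = 1.18573.
P₃ = e^(−E₃/kT) / Z = 0.0465951/1.18573 = 0.03930.

0.03930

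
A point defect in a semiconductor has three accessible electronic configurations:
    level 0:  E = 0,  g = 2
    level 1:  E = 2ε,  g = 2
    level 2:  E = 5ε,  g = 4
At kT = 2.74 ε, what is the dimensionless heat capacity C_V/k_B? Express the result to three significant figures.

0.466

Eᵢ/kT = 0, 0.72993, 1.8248.
Z = Σ gᵢe^(−Eᵢ/kT) = 2·e^(−0) + 2·e^(−0.72993) + 4·e^(−1.8248) = 2.0000 + 0.96389 + 0.64500 = 3.6089.
⟨E⟩ = 1.4278 ε, ⟨E²⟩ = 5.5365 ε².
C_V/k_B = (⟨E²⟩ − ⟨E⟩²)/(kT)² = (5.5365 − 2.0386)/7.5076 = 0.466.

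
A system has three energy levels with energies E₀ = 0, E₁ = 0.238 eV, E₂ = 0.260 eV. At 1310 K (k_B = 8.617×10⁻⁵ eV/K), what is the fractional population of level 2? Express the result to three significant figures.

0.0818

k_BT = 8.617×10⁻⁵ × 1310 K = 0.11288 eV.
Eᵢ/kT = 0, 2.1084, 2.3033.
Z = Σ e^(−Eᵢ/kT) = e^(−0) + e^(−2.1084) + e^(−2.3033) = 1.0000 + 0.12143 + 0.099929 = 1.2214.
P₂ = e^(−E₂/kT) / Z = 0.099929/1.2214 = 0.0818.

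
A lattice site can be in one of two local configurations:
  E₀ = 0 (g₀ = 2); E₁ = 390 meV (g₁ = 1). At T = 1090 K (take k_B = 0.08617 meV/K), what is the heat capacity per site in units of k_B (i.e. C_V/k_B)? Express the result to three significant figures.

0.133

k_BT = 0.08617 × 1090 K = 93.925 meV.
Eᵢ/kT = 0, 4.1522.
Z = Σ gᵢe^(−Eᵢ/kT) = 2·e^(−0) + 1·e^(−4.1522) = 2.0000 + 0.015730 = 2.0157.
⟨E⟩ = 3.0435 meV, ⟨E²⟩ = 1186.9 meV².
C_V/k_B = (⟨E²⟩ − ⟨E⟩²)/(kT)² = (1186.9 − 9.2629)/8821.9 = 0.133.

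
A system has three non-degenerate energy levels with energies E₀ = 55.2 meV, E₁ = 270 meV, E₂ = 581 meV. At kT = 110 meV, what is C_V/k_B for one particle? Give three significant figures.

0.561

Eᵢ/kT = 0.50182, 2.4545, 5.2818.
Z = Σ e^(−Eᵢ/kT) = e^(−0.50182) + e^(−2.4545) + e^(−5.2818) = 0.60543 + 0.085906 + 0.0050833 = 0.69642.
⟨E⟩ = 85.534 meV, ⟨E²⟩ = 14105 meV².
C_V/k_B = (⟨E²⟩ − ⟨E⟩²)/(kT)² = (14105 − 7316.1)/12100 = 0.561.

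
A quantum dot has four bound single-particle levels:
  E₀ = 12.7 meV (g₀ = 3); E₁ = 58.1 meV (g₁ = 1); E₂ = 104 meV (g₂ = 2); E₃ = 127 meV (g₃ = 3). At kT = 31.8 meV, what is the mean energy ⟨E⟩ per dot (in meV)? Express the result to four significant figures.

21.62 meV

Eᵢ/kT = 0.399371, 1.82704, 3.27044, 3.99371.
Z = Σ gᵢe^(−Eᵢ/kT) = 3·e^(−0.399371) + 1·e^(−1.82704) + 2·e^(−3.27044) + 3·e^(−3.99371) = 2.01223 + 0.160889 + 0.0759794 + 0.0552936 = 2.30439.
⟨E⟩ = Σ Eᵢ gᵢe^(−Eᵢ/kT) / Z = (12.7·2.01223 + 58.1·0.160889 + 104·0.0759794 + 127·0.0552936) / 2.30439 = 21.62 meV.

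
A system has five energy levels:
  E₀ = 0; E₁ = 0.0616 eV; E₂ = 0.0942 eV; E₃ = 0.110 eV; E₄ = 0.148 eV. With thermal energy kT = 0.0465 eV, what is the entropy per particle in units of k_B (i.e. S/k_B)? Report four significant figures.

1.062

Eᵢ/kT = 0, 1.32473, 2.02581, 2.36559, 3.18280.
Z = Σ e^(−Eᵢ/kT) = e^(−0) + e^(−1.32473) + e^(−2.02581) + e^(−2.36559) + e^(−3.18280) = 1.00000 + 0.265875 + 0.131887 + 0.0938939 + 0.0414694 = 1.53313.
⟨E⟩ = Σ EᵢPᵢ = 0.0295262 eV.
S/k_B = ln Z + ⟨E⟩/kT = ln(1.53313) + 0.0295262/0.0465 = 0.427311 + 0.634972 = 1.062.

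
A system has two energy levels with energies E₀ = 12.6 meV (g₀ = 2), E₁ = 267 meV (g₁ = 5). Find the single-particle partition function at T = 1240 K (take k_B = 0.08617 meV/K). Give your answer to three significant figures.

k_BT = 0.08617 × 1240 K = 106.85 meV.
Eᵢ/kT = 0.11792, 2.4988.
Z = Σ gᵢe^(−Eᵢ/kT) = 2·e^(−0.11792) + 5·e^(−2.4988) = 1.7775 + 0.41092 = 2.1884.

Z = 2.19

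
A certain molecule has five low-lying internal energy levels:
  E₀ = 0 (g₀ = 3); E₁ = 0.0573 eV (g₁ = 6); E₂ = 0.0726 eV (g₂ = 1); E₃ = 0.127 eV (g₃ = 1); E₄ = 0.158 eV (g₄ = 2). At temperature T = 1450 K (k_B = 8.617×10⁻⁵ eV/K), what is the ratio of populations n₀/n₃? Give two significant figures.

k_BT = 8.617×10⁻⁵ × 1450 K = 0.1249 eV.
n₀/n₃ = (g₀/g₃) exp[−(E₀−E₃)/kT] = (3/1) × exp(−(-0.127 eV)/(0.1249 eV)) = (3/1) × exp(1.017) = 8.3.

8.3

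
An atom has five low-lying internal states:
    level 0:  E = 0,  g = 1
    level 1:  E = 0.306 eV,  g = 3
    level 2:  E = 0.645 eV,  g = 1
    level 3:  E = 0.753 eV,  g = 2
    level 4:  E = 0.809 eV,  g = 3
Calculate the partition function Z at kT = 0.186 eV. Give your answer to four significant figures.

Eᵢ/kT = 0, 1.64516, 3.46774, 4.04839, 4.34946.
Z = Σ gᵢe^(−Eᵢ/kT) = 1·e^(−0) + 3·e^(−1.64516) + 1·e^(−3.46774) + 2·e^(−4.04839) + 3·e^(−4.34946) = 1.00000 + 0.578945 + 0.0311874 + 0.0349009 + 0.0387414 = 1.68377.

Z = 1.684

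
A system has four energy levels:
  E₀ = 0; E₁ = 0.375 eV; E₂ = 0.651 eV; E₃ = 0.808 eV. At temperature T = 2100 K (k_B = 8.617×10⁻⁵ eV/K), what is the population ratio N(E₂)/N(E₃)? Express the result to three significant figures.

2.38

k_BT = 8.617×10⁻⁵ × 2100 K = 0.18096 eV.
n₂/n₃ = exp[−(E₂−E₃)/kT] = exp(−(-0.157 eV)/(0.18096 eV)) = exp(0.86760) = 2.38.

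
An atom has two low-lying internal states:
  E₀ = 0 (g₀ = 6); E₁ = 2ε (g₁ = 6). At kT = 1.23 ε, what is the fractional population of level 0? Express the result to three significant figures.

0.836

Eᵢ/kT = 0, 1.6260.
Z = Σ gᵢe^(−Eᵢ/kT) = 6·e^(−0) + 6·e^(−1.6260) = 6.0000 + 1.1803 = 7.1803.
P₀ = g₀ e^(−E₀/kT) / Z = 6.0000/7.1803 = 0.836.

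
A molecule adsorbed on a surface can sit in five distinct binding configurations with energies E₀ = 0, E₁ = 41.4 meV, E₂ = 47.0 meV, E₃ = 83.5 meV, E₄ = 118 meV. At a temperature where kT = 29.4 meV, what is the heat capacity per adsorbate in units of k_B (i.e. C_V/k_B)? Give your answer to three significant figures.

0.804

Eᵢ/kT = 0, 1.4082, 1.5986, 2.8401, 4.0136.
Z = Σ e^(−Eᵢ/kT) = e^(−0) + e^(−1.4082) + e^(−1.5986) + e^(−2.8401) + e^(−4.0136) = 1.0000 + 0.24458 + 0.20218 + 0.058420 + 0.018068 = 1.5232.
⟨E⟩ = 17.488 meV, ⟨E²⟩ = 1001.0 meV².
C_V/k_B = (⟨E²⟩ − ⟨E⟩²)/(kT)² = (1001.0 − 305.83)/864.36 = 0.804.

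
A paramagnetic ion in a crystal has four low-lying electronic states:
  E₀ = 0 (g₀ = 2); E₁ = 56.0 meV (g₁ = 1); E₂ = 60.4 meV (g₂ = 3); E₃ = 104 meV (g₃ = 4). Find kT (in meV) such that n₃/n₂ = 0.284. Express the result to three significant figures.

28.2 meV

n₃/n₂ = (g₃/g₂) exp[−(E₃−E₂)/kT] = 0.284.
⇒ (E₃−E₂)/kT = ln((4/3)/0.284) = ln(4.6948) = 1.5465.
kT = 43.6 meV / 1.5465 = 28.2 meV.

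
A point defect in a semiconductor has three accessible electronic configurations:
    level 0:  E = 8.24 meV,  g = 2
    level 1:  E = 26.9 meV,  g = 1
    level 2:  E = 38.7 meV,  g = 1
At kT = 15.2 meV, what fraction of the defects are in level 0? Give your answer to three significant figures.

Eᵢ/kT = 0.54211, 1.7697, 2.5461.
Z = Σ gᵢe^(−Eᵢ/kT) = 2·e^(−0.54211) + 1·e^(−1.7697) + 1·e^(−2.5461) = 1.1630 + 0.17038 + 0.078387 = 1.4118.
P₀ = g₀ e^(−E₀/kT) / Z = 1.1630/1.4118 = 0.824.

0.824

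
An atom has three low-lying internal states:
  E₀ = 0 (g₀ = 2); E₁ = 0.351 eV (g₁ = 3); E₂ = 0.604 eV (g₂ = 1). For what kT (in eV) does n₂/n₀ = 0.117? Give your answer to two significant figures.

n₂/n₀ = (g₂/g₀) exp[−(E₂−E₀)/kT] = 0.117.
⇒ (E₂−E₀)/kT = ln((1/2)/0.117) = ln(4.274) = 1.453.
kT = 0.604 eV / 1.453 = 0.42 eV.

0.42 eV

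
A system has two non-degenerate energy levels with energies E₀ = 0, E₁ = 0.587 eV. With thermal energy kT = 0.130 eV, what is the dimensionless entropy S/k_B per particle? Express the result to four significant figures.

0.05974

Eᵢ/kT = 0, 4.51538.
Z = Σ e^(−Eᵢ/kT) = e^(−0) + e^(−4.51538) = 1.00000 + 0.0109394 = 1.01094.
⟨E⟩ = Σ EᵢPᵢ = 0.00635194 eV.
S/k_B = ln Z + ⟨E⟩/kT = ln(1.01094) + 0.00635194/0.130 = 0.0108806 + 0.0488611 = 0.05974.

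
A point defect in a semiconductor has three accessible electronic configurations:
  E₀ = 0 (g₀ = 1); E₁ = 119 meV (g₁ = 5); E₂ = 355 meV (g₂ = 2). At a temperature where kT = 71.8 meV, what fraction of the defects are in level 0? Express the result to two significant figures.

Eᵢ/kT = 0, 1.657, 4.944.
Z = Σ gᵢe^(−Eᵢ/kT) = 1·e^(−0) + 5·e^(−1.657) + 2·e^(−4.944) = 1.000 + 0.9536 + 0.01425 = 1.968.
P₀ = g₀ e^(−E₀/kT) / Z = 1.000/1.968 = 0.51.

0.51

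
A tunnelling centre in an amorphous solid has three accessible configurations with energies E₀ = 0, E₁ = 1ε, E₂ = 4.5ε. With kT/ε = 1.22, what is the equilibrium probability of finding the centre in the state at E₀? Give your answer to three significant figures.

0.682

Eᵢ/kT = 0, 0.81967, 3.6885.
Z = Σ e^(−Eᵢ/kT) = e^(−0) + e^(−0.81967) + e^(−3.6885) = 1.0000 + 0.44058 + 0.025009 = 1.4656.
P₀ = e^(−E₀/kT) / Z = 1.0000/1.4656 = 0.682.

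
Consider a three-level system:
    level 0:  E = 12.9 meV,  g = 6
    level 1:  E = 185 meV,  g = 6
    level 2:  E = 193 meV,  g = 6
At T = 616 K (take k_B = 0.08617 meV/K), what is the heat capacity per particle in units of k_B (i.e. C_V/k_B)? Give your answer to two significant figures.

k_BT = 0.08617 × 616 K = 53.08 meV.
Eᵢ/kT = 0.2430, 3.485, 3.636.
Z = Σ gᵢe^(−Eᵢ/kT) = 6·e^(−0.2430) + 6·e^(−3.485) + 6·e^(−3.636) = 4.706 + 0.1839 + 0.1581 = 5.048.
⟨E⟩ = 24.81 meV, ⟨E²⟩ = 2569 meV².
C_V/k_B = (⟨E²⟩ − ⟨E⟩²)/(kT)² = (2569 − 615.5)/2817 = 0.69.

0.69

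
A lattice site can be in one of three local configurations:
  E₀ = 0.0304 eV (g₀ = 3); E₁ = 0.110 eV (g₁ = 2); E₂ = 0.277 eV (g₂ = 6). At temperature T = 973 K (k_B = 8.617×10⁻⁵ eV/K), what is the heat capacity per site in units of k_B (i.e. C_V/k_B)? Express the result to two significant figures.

k_BT = 8.617×10⁻⁵ × 973 K = 0.08384 eV.
Eᵢ/kT = 0.3626, 1.312, 3.304.
Z = Σ gᵢe^(−Eᵢ/kT) = 3·e^(−0.3626) + 2·e^(−1.312) + 6·e^(−3.304) = 2.088 + 0.5386 + 0.2204 = 2.847.
⟨E⟩ = 0.06455 eV, ⟨E²⟩ = 0.008907 eV².
C_V/k_B = (⟨E²⟩ − ⟨E⟩²)/(kT)² = (0.008907 − 0.004167)/0.007029 = 0.67.

0.67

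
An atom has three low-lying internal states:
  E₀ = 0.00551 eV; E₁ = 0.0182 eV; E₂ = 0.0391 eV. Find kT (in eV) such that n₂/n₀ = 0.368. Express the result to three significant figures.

n₂/n₀ = exp[−(E₂−E₀)/kT] = 0.368.
⇒ (E₂−E₀)/kT = ln(1/0.368) = ln(2.7174) = 0.99968.
kT = 0.03359 eV / 0.99968 = 0.0336 eV.

0.0336 eV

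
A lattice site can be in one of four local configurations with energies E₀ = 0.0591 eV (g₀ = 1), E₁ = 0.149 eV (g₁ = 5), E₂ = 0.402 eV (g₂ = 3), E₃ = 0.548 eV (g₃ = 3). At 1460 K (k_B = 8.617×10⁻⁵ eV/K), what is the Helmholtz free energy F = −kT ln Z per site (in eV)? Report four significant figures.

-0.1057 eV

k_BT = 8.617×10⁻⁵ × 1460 K = 0.125808 eV.
Eᵢ/kT = 0.469763, 1.18434, 3.19535, 4.35584.
Z = Σ gᵢe^(−Eᵢ/kT) = 1·e^(−0.469763) + 5·e^(−1.18434) + 3·e^(−3.19535) + 3·e^(−4.35584) = 0.625150 + 1.52974 + 0.122857 + 0.0384950 = 2.31624.
F = −kT ln Z = −0.125808 × ln(2.31624) = −0.125808 × 0.839945 = -0.1057 eV.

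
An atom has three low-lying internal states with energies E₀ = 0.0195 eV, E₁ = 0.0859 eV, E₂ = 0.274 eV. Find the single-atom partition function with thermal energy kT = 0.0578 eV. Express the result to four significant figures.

Eᵢ/kT = 0.337370, 1.48616, 4.74048.
Z = Σ e^(−Eᵢ/kT) = e^(−0.337370) + e^(−1.48616) + e^(−4.74048) = 0.713645 + 0.226240 + 0.00873445 = 0.948619.

Z = 0.9486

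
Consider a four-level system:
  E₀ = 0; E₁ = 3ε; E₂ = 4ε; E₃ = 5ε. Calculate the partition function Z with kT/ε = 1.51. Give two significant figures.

Z = 1.2

Eᵢ/kT = 0, 1.987, 2.649, 3.311.
Z = Σ e^(−Eᵢ/kT) = e^(−0) + e^(−1.987) + e^(−2.649) + e^(−3.311) = 1.000 + 0.1371 + 0.07072 + 0.03648 = 1.244.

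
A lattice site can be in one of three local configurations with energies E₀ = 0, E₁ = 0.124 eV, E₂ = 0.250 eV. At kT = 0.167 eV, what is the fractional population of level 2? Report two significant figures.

Eᵢ/kT = 0, 0.7425, 1.497.
Z = Σ e^(−Eᵢ/kT) = e^(−0) + e^(−0.7425) + e^(−1.497) = 1.000 + 0.4759 + 0.2238 = 1.700.
P₂ = e^(−E₂/kT) / Z = 0.2238/1.700 = 0.13.

0.13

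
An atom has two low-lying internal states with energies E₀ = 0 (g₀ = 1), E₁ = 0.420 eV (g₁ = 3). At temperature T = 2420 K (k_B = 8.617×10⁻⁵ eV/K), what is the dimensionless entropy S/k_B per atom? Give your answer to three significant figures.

k_BT = 8.617×10⁻⁵ × 2420 K = 0.20853 eV.
Eᵢ/kT = 0, 2.0141.
Z = Σ gᵢe^(−Eᵢ/kT) = 1·e^(−0) + 3·e^(−2.0141) = 1.0000 + 0.40032 = 1.4003.
⟨E⟩ = Σ EᵢPᵢ = 0.12007 eV.
S/k_B = ln Z + ⟨E⟩/kT = ln(1.4003) + 0.12007/0.20853 = 0.33669 + 0.57579 = 0.912.

0.912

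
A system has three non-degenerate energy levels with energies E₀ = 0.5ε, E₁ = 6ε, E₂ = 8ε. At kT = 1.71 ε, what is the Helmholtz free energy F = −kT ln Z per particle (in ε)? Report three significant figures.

0.412 ε

Eᵢ/kT = 0.29240, 3.5088, 4.6784.
Z = Σ e^(−Eᵢ/kT) = e^(−0.29240) + e^(−3.5088) + e^(−4.6784) = 0.74647 + 0.029933 + 0.0092939 = 0.78570.
F = −kT ln Z = −1.71 × ln(0.78570) = −1.71 × -0.24118 = 0.412 ε.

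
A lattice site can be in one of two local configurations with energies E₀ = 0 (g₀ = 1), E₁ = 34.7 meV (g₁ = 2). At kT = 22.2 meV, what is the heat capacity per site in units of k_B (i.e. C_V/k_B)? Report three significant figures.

0.508

Eᵢ/kT = 0, 1.5631.
Z = Σ gᵢe^(−Eᵢ/kT) = 1·e^(−0) + 2·e^(−1.5631) = 1.0000 + 0.41897 = 1.4190.
⟨E⟩ = 10.245 meV, ⟨E²⟩ = 355.52 meV².
C_V/k_B = (⟨E²⟩ − ⟨E⟩²)/(kT)² = (355.52 − 104.96)/492.84 = 0.508.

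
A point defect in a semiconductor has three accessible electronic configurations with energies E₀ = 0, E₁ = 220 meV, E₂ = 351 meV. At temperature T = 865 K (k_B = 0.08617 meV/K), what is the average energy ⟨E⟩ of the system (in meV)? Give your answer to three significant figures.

k_BT = 0.08617 × 865 K = 74.537 meV.
Eᵢ/kT = 0, 2.9516, 4.7091.
Z = Σ e^(−Eᵢ/kT) = e^(−0) + e^(−2.9516) + e^(−4.7091) = 1.0000 + 0.052256 + 0.0090129 = 1.0613.
⟨E⟩ = Σ Eᵢ e^(−Eᵢ/kT) / Z = (0·1.0000 + 220·0.052256 + 351·0.0090129) / 1.0613 = 13.8 meV.

13.8 meV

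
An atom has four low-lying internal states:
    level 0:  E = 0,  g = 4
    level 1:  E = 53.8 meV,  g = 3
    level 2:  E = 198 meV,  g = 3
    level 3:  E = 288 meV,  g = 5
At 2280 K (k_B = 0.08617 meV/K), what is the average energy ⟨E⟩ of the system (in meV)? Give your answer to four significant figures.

k_BT = 0.08617 × 2280 K = 196.468 meV.
Eᵢ/kT = 0, 0.273836, 1.00780, 1.46589.
Z = Σ gᵢe^(−Eᵢ/kT) = 4·e^(−0) + 3·e^(−0.273836) + 3·e^(−1.00780) + 5·e^(−1.46589) = 4.00000 + 2.28137 + 1.09506 + 1.15436 = 8.53079.
⟨E⟩ = Σ Eᵢ gᵢe^(−Eᵢ/kT) / Z = (0·4.00000 + 53.8·2.28137 + 198·1.09506 + 288·1.15436) / 8.53079 = 78.78 meV.

78.78 meV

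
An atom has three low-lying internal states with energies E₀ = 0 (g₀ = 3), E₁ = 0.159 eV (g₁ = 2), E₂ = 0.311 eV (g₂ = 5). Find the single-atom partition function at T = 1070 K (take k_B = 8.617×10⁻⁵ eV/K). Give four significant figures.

k_BT = 8.617×10⁻⁵ × 1070 K = 0.0922019 eV.
Eᵢ/kT = 0, 1.72448, 3.37303.
Z = Σ gᵢe^(−Eᵢ/kT) = 3·e^(−0) + 2·e^(−1.72448) + 5·e^(−3.37303) = 3.00000 + 0.356531 + 0.171428 = 3.52796.

Z = 3.528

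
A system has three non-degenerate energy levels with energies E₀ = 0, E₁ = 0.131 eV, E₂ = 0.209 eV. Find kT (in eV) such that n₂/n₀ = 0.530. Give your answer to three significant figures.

0.329 eV

n₂/n₀ = exp[−(E₂−E₀)/kT] = 0.530.
⇒ (E₂−E₀)/kT = ln(1/0.530) = ln(1.8868) = 0.63488.
kT = 0.209 eV / 0.63488 = 0.329 eV.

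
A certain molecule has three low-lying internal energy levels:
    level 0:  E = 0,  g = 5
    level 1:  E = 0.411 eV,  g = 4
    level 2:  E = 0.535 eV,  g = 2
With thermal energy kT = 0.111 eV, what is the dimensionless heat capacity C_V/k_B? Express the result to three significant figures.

Eᵢ/kT = 0, 3.7027, 4.8198.
Z = Σ gᵢe^(−Eᵢ/kT) = 5·e^(−0) + 4·e^(−3.7027) + 2·e^(−4.8198) = 5.0000 + 0.098627 + 0.016137 = 5.1148.
⟨E⟩ = 0.0096131 eV, ⟨E²⟩ = 0.0041603 eV².
C_V/k_B = (⟨E²⟩ − ⟨E⟩²)/(kT)² = (0.0041603 − 0.000092412)/0.012321 = 0.330.

0.330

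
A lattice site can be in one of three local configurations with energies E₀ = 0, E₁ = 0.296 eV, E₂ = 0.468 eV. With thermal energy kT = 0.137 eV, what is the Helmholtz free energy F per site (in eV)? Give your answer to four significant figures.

Eᵢ/kT = 0, 2.16058, 3.41606.
Z = Σ e^(−Eᵢ/kT) = e^(−0) + e^(−2.16058) + e^(−3.41606) = 1.00000 + 0.115258 + 0.0328416 = 1.14810.
F = −kT ln Z = −0.137 × ln(1.14810) = −0.137 × 0.138108 = -0.01892 eV.

-0.01892 eV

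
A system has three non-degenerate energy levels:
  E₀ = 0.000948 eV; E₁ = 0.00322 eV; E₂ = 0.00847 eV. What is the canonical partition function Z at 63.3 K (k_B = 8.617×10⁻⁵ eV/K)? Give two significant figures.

k_BT = 8.617×10⁻⁵ × 63.3 K = 0.005455 eV.
Eᵢ/kT = 0.1738, 0.5903, 1.553.
Z = Σ e^(−Eᵢ/kT) = e^(−0.1738) + e^(−0.5903) + e^(−1.553) = 0.8405 + 0.5542 + 0.2116 = 1.606.

Z = 1.6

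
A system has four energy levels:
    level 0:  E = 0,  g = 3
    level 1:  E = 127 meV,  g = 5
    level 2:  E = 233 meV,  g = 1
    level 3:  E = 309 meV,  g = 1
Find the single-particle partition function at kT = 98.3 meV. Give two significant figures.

Z = 4.5

Eᵢ/kT = 0, 1.292, 2.370, 3.143.
Z = Σ gᵢe^(−Eᵢ/kT) = 3·e^(−0) + 5·e^(−1.292) + 1·e^(−2.370) + 1·e^(−3.143) = 3.000 + 1.374 + 0.09348 + 0.04315 = 4.511.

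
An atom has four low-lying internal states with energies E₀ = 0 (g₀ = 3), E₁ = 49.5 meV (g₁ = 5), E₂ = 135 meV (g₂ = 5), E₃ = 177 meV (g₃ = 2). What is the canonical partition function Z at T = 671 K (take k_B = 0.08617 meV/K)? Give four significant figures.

Z = 5.702

k_BT = 0.08617 × 671 K = 57.8201 meV.
Eᵢ/kT = 0, 0.856104, 2.33483, 3.06122.
Z = Σ gᵢe^(−Eᵢ/kT) = 3·e^(−0) + 5·e^(−0.856104) + 5·e^(−2.33483) + 2·e^(−3.06122) = 3.00000 + 2.12407 + 0.484135 + 0.0936611 = 5.70187.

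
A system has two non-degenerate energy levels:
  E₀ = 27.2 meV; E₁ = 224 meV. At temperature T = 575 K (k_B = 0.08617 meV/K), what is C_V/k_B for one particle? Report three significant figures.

0.286

k_BT = 0.08617 × 575 K = 49.548 meV.
Eᵢ/kT = 0.54896, 4.5209.
Z = Σ e^(−Eᵢ/kT) = e^(−0.54896) + e^(−4.5209) = 0.57755 + 0.010879 = 0.58843.
⟨E⟩ = 30.838 meV, ⟨E²⟩ = 1653.8 meV².
C_V/k_B = (⟨E²⟩ − ⟨E⟩²)/(kT)² = (1653.8 − 950.98)/2455.0 = 0.286.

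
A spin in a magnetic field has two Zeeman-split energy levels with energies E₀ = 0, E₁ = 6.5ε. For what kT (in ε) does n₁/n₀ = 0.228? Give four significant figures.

n₁/n₀ = exp[−(E₁−E₀)/kT] = 0.228.
⇒ (E₁−E₀)/kT = ln(1/0.228) = ln(4.38596) = 1.47841.
kT = 6.5ε / 1.47841 = 4.397 ε.

4.397 ε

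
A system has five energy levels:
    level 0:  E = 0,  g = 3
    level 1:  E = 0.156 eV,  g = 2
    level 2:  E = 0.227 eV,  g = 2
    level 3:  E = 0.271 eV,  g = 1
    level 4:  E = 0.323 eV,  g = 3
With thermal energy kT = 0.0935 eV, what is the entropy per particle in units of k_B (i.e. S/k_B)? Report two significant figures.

Eᵢ/kT = 0, 1.668, 2.428, 2.898, 3.455.
Z = Σ gᵢe^(−Eᵢ/kT) = 3·e^(−0) + 2·e^(−1.668) + 2·e^(−2.428) + 1·e^(−2.898) + 3·e^(−3.455) = 3.000 + 0.3772 + 0.1764 + 0.05513 + 0.09476 = 3.703.
⟨E⟩ = Σ EᵢPᵢ = 0.03900 eV.
S/k_B = ln Z + ⟨E⟩/kT = ln(3.703) + 0.03900/0.0935 = 1.309 + 0.4171 = 1.7.

1.7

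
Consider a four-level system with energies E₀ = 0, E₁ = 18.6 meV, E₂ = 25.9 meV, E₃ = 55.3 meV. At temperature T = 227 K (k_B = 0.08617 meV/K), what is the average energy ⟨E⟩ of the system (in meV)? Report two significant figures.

k_BT = 0.08617 × 227 K = 19.56 meV.
Eᵢ/kT = 0, 0.9509, 1.324, 2.827.
Z = Σ e^(−Eᵢ/kT) = e^(−0) + e^(−0.9509) + e^(−1.324) + e^(−2.827) = 1.000 + 0.3864 + 0.2661 + 0.05919 = 1.712.
⟨E⟩ = Σ Eᵢ e^(−Eᵢ/kT) / Z = (0·1.000 + 18.6·0.3864 + 25.9·0.2661 + 55.3·0.05919) / 1.712 = 10 meV.

10 meV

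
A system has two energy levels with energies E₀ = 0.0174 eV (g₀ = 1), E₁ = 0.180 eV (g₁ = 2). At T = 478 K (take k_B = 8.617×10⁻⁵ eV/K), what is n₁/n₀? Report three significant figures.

k_BT = 8.617×10⁻⁵ × 478 K = 0.041189 eV.
n₁/n₀ = (g₁/g₀) exp[−(E₁−E₀)/kT] = (2/1) × exp(−(0.1626 eV)/(0.041189 eV)) = (2/1) × exp(-3.9477) = 0.0386.

0.0386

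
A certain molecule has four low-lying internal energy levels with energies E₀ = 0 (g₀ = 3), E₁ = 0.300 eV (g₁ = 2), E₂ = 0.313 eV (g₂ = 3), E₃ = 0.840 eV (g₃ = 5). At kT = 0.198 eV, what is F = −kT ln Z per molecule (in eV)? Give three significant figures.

-0.281 eV

Eᵢ/kT = 0, 1.5152, 1.5808, 4.2424.
Z = Σ gᵢe^(−Eᵢ/kT) = 3·e^(−0) + 2·e^(−1.5152) + 3·e^(−1.5808) + 5·e^(−4.2424) = 3.0000 + 0.43953 + 0.61743 + 0.071865 = 4.1288.
F = −kT ln Z = −0.198 × ln(4.1288) = −0.198 × 1.4180 = -0.281 eV.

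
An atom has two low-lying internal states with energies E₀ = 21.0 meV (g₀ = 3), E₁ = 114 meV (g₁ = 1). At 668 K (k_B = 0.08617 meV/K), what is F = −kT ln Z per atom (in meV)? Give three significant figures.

k_BT = 0.08617 × 668 K = 57.562 meV.
Eᵢ/kT = 0.36482, 1.9805.
Z = Σ gᵢe^(−Eᵢ/kT) = 3·e^(−0.36482) + 1·e^(−1.9805) = 2.0830 + 0.13800 = 2.2210.
F = −kT ln Z = −57.562 × ln(2.2210) = −57.562 × 0.79796 = -45.9 meV.

-45.9 meV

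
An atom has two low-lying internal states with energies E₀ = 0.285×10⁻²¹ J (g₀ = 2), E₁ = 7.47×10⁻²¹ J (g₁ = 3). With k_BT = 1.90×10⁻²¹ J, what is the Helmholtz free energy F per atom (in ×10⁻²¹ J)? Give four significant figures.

Eᵢ/kT = 0.150000, 3.93158.
Z = Σ gᵢe^(−Eᵢ/kT) = 2·e^(−0.150000) + 3·e^(−3.93158) = 1.72142 + 0.0588380 = 1.78026.
F = −kT ln Z = −1.90 × ln(1.78026) = −1.90 × 0.576759 = -1.096 ×10⁻²¹ J.

-1.096 ×10⁻²¹ J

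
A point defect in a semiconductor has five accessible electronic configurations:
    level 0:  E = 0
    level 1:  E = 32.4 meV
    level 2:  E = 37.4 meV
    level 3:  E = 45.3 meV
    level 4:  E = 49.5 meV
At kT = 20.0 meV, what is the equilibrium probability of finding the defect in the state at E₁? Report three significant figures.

Eᵢ/kT = 0, 1.6200, 1.8700, 2.2650, 2.4750.
Z = Σ e^(−Eᵢ/kT) = e^(−0) + e^(−1.6200) + e^(−1.8700) + e^(−2.2650) + e^(−2.4750) = 1.0000 + 0.19790 + 0.15412 + 0.10383 + 0.084163 = 1.5400.
P₁ = e^(−E₁/kT) / Z = 0.19790/1.5400 = 0.129.

0.129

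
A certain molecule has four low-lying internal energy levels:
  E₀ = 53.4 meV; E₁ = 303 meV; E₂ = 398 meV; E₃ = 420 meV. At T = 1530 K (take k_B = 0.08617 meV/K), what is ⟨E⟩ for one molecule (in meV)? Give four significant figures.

119.9 meV

k_BT = 0.08617 × 1530 K = 131.840 meV.
Eᵢ/kT = 0.405036, 2.29824, 3.01881, 3.18568.
Z = Σ e^(−Eᵢ/kT) = e^(−0.405036) + e^(−2.29824) + e^(−3.01881) + e^(−3.18568) = 0.666953 + 0.100435 + 0.0488593 + 0.0413501 = 0.857597.
⟨E⟩ = Σ Eᵢ e^(−Eᵢ/kT) / Z = (53.4·0.666953 + 303·0.100435 + 398·0.0488593 + 420·0.0413501) / 0.857597 = 119.9 meV.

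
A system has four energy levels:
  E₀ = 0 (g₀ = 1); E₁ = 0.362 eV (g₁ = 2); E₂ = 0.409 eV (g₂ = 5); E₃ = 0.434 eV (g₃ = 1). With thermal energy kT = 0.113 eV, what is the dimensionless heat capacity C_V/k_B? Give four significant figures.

1.902

Eᵢ/kT = 0, 3.20354, 3.61947, 3.84071.
Z = Σ gᵢe^(−Eᵢ/kT) = 1·e^(−0) + 2·e^(−3.20354) + 5·e^(−3.61947) + 1·e^(−3.84071) = 1.00000 + 0.0812363 + 0.133984 + 0.0214783 = 1.23670.
⟨E⟩ = 0.0756275 eV, ⟨E²⟩ = 0.0300025 eV².
C_V/k_B = (⟨E²⟩ − ⟨E⟩²)/(kT)² = (0.0300025 − 0.00571952)/0.0127690 = 1.902.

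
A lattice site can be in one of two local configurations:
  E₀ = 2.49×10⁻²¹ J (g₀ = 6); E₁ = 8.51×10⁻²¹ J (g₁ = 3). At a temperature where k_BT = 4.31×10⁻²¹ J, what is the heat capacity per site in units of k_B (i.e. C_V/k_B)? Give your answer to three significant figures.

Eᵢ/kT = 0.57773, 1.9745.
Z = Σ gᵢe^(−Eᵢ/kT) = 6·e^(−0.57773) + 3·e^(−1.9745) = 3.3670 + 0.41649 = 3.7835.
⟨E⟩ = 3.1527, ⟨E²⟩ = 13.490.
C_V/k_B = (⟨E²⟩ − ⟨E⟩²)/(kT)² = (13.490 − 9.9395)/18.576 = 0.191.

0.191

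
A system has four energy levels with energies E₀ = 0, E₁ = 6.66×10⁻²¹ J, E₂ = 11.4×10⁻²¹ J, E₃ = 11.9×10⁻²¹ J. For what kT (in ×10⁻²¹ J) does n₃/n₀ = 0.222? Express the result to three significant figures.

n₃/n₀ = exp[−(E₃−E₀)/kT] = 0.222.
⇒ (E₃−E₀)/kT = ln(1/0.222) = ln(4.5045) = 1.5051.
kT = 11.9 ×10⁻²¹ J / 1.5051 = 7.91 ×10⁻²¹ J.

7.91 ×10⁻²¹ J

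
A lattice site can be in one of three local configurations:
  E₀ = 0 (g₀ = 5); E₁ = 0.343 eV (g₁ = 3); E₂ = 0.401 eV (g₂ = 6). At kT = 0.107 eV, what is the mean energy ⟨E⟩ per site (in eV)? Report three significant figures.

Eᵢ/kT = 0, 3.2056, 3.7477.
Z = Σ gᵢe^(−Eᵢ/kT) = 5·e^(−0) + 3·e^(−3.2056) + 6·e^(−3.7477) = 5.0000 + 0.12160 + 0.14143 = 5.2630.
⟨E⟩ = Σ Eᵢ gᵢe^(−Eᵢ/kT) / Z = (0·5.0000 + 0.343·0.12160 + 0.401·0.14143) / 5.2630 = 0.0187 eV.

0.0187 eV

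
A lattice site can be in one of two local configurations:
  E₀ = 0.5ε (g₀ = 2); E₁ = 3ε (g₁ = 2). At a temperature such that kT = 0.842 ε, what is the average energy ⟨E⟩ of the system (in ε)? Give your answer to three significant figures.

Eᵢ/kT = 0.59382, 3.5629.
Z = Σ gᵢe^(−Eᵢ/kT) = 2·e^(−0.59382) + 2·e^(−3.5629) = 1.1044 + 0.056713 = 1.1611.
⟨E⟩ = Σ Eᵢ gᵢe^(−Eᵢ/kT) / Z = (0.5·1.1044 + 3·0.056713) / 1.1611 = 0.622 ε.

0.622 ε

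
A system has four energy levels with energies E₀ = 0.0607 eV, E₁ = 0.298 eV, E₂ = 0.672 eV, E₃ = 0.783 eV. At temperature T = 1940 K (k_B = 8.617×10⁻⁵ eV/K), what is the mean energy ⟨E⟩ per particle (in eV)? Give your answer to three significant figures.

k_BT = 8.617×10⁻⁵ × 1940 K = 0.16717 eV.
Eᵢ/kT = 0.36310, 1.7826, 4.0199, 4.6839.
Z = Σ e^(−Eᵢ/kT) = e^(−0.36310) + e^(−1.7826) + e^(−4.0199) + e^(−4.6839) = 0.69552 + 0.16820 + 0.017955 + 0.0092429 = 0.89092.
⟨E⟩ = Σ Eᵢ e^(−Eᵢ/kT) / Z = (0.0607·0.69552 + 0.298·0.16820 + 0.672·0.017955 + 0.783·0.0092429) / 0.89092 = 0.125 eV.

0.125 eV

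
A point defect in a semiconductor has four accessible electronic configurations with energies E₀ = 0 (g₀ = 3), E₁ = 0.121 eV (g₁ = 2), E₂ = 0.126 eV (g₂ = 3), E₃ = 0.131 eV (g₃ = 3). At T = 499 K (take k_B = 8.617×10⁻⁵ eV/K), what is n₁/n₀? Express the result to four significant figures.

0.03998

k_BT = 8.617×10⁻⁵ × 499 K = 0.0429988 eV.
n₁/n₀ = (g₁/g₀) exp[−(E₁−E₀)/kT] = (2/3) × exp(−(0.121 eV)/(0.0429988 eV)) = (2/3) × exp(-2.81403) = 0.03998.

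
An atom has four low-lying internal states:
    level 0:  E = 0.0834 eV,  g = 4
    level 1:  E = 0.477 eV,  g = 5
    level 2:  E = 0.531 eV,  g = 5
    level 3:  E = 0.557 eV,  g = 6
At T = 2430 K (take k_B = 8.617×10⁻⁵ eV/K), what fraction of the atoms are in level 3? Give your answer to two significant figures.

0.10

k_BT = 8.617×10⁻⁵ × 2430 K = 0.2094 eV.
Eᵢ/kT = 0.3983, 2.278, 2.536, 2.660.
Z = Σ gᵢe^(−Eᵢ/kT) = 4·e^(−0.3983) + 5·e^(−2.278) + 5·e^(−2.536) + 6·e^(−2.660) = 2.686 + 0.5124 + 0.3959 + 0.4197 = 4.014.
P₃ = g₃ e^(−E₃/kT) / Z = 0.4197/4.014 = 0.10.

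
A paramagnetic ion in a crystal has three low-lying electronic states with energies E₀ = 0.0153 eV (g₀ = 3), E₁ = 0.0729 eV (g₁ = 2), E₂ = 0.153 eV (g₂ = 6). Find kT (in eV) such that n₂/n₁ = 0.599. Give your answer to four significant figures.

n₂/n₁ = (g₂/g₁) exp[−(E₂−E₁)/kT] = 0.599.
⇒ (E₂−E₁)/kT = ln((6/2)/0.599) = ln(5.00835) = 1.61111.
kT = 0.0801 eV / 1.61111 = 0.04972 eV.

0.04972 eV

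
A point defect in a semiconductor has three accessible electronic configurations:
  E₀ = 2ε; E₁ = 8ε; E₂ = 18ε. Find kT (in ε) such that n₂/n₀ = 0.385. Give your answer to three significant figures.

16.8 ε

n₂/n₀ = exp[−(E₂−E₀)/kT] = 0.385.
⇒ (E₂−E₀)/kT = ln(1/0.385) = ln(2.5974) = 0.95451.
kT = 16ε / 0.95451 = 16.8 ε.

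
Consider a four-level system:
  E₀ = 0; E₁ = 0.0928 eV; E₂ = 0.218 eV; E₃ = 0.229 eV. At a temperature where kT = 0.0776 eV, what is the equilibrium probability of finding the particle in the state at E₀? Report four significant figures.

Eᵢ/kT = 0, 1.19588, 2.80928, 2.95103.
Z = Σ e^(−Eᵢ/kT) = e^(−0) + e^(−1.19588) + e^(−2.80928) + e^(−2.95103) = 1.00000 + 0.302438 + 0.0602484 + 0.0522858 = 1.41497.
P₀ = e^(−E₀/kT) / Z = 1.00000/1.41497 = 0.7067.

0.7067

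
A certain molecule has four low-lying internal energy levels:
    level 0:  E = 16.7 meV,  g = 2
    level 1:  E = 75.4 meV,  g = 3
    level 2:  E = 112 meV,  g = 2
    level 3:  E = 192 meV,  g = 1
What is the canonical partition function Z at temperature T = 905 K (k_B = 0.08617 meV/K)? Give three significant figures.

Z = 3.32

k_BT = 0.08617 × 905 K = 77.984 meV.
Eᵢ/kT = 0.21415, 0.96686, 1.4362, 2.4620.
Z = Σ gᵢe^(−Eᵢ/kT) = 2·e^(−0.21415) + 3·e^(−0.96686) + 2·e^(−1.4362) + 1·e^(−2.4620) = 1.6145 + 1.1408 + 0.47566 + 0.085264 = 3.3162.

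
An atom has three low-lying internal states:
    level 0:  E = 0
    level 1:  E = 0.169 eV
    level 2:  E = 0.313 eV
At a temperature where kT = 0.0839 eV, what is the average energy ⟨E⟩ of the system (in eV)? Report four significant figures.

0.02597 eV

Eᵢ/kT = 0, 2.01430, 3.73063.
Z = Σ e^(−Eᵢ/kT) = e^(−0) + e^(−2.01430) + e^(−3.73063) = 1.00000 + 0.133414 + 0.0239777 = 1.15739.
⟨E⟩ = Σ Eᵢ e^(−Eᵢ/kT) / Z = (0·1.00000 + 0.169·0.133414 + 0.313·0.0239777) / 1.15739 = 0.02597 eV.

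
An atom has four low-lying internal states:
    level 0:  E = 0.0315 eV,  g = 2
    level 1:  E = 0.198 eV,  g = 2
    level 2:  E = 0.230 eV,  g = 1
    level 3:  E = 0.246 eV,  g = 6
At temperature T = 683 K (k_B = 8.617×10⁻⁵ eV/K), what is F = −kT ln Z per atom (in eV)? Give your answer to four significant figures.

k_BT = 8.617×10⁻⁵ × 683 K = 0.0588541 eV.
Eᵢ/kT = 0.535222, 3.36425, 3.90797, 4.17983.
Z = Σ gᵢe^(−Eᵢ/kT) = 2·e^(−0.535222) + 2·e^(−3.36425) + 1·e^(−3.90797) + 6·e^(−4.17983) = 1.17108 + 0.0691759 + 0.0200812 + 0.0918067 = 1.35214.
F = −kT ln Z = −0.0588541 × ln(1.35214) = −0.0588541 × 0.301689 = -0.01776 eV.

-0.01776 eV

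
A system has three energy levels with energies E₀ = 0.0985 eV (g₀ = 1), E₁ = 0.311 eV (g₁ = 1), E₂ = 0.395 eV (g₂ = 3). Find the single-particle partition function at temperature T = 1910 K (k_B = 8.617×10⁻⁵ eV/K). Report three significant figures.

Z = 0.973

k_BT = 8.617×10⁻⁵ × 1910 K = 0.16458 eV.
Eᵢ/kT = 0.59849, 1.8897, 2.4000.
Z = Σ gᵢe^(−Eᵢ/kT) = 1·e^(−0.59849) + 1·e^(−1.8897) + 3·e^(−2.4000) = 0.54964 + 0.15112 + 0.27215 = 0.97291.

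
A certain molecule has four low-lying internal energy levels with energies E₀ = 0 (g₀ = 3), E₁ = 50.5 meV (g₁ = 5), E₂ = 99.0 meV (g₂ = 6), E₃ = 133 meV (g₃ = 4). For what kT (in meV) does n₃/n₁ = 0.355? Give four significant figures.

101.5 meV

n₃/n₁ = (g₃/g₁) exp[−(E₃−E₁)/kT] = 0.355.
⇒ (E₃−E₁)/kT = ln((4/5)/0.355) = ln(2.25352) = 0.812493.
kT = 82.5 meV / 0.812493 = 101.5 meV.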